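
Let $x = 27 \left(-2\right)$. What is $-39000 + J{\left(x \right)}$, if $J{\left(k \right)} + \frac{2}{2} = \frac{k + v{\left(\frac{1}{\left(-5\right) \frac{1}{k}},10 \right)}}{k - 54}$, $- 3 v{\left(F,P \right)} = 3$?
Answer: $- \frac{4212053}{108} \approx -39001.0$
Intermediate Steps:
$x = -54$
$v{\left(F,P \right)} = -1$ ($v{\left(F,P \right)} = \left(- \frac{1}{3}\right) 3 = -1$)
$J{\left(k \right)} = -1 + \frac{-1 + k}{-54 + k}$ ($J{\left(k \right)} = -1 + \frac{k - 1}{k - 54} = -1 + \frac{-1 + k}{-54 + k}$)
$-39000 + J{\left(x \right)} = -39000 + \frac{53}{-54 - 54} = -39000 + \frac{53}{-108} = -39000 + 53 \left(- \frac{1}{108}\right) = -39000 - \frac{53}{108} = - \frac{4212053}{108}$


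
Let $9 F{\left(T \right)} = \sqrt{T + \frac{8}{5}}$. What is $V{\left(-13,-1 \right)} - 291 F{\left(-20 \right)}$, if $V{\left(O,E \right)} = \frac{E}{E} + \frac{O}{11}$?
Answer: $- \frac{2}{11} - \frac{194 i \sqrt{115}}{15} \approx -0.18182 - 138.69 i$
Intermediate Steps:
$V{\left(O,E \right)} = 1 + \frac{O}{11}$ ($V{\left(O,E \right)} = 1 + O \frac{1}{11} = 1 + \frac{O}{11}$)
$F{\left(T \right)} = \frac{\sqrt{\frac{8}{5} + T}}{9}$ ($F{\left(T \right)} = \frac{\sqrt{T + \frac{8}{5}}}{9} = \frac{\sqrt{\frac{8}{5} + T}}{9}$)
$V{\left(-13,-1 \right)} - 291 F{\left(-20 \right)} = \left(1 + \frac{1}{11} \left(-13\right)\right) - 291 \frac{\sqrt{40 + 25 \left(-20\right)}}{45} = \left(1 - \frac{13}{11}\right) - 291 \frac{\sqrt{40 - 500}}{45} = - \frac{2}{11} - 291 \frac{\sqrt{-460}}{45} = - \frac{2}{11} - 291 \frac{2 i \sqrt{115}}{45} = - \frac{2}{11} - \frac{194 i \sqrt{115}}{15}$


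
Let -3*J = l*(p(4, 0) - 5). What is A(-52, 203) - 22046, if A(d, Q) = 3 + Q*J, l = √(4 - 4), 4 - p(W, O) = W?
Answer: -22043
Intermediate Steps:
p(W, O) = 4 - W
l = 0 (l = √0 = 0)
J = 0 (J = -0*((4 - 1*4) - 5) = -0*((4 - 4) - 5) = -0*(0 - 5) = -0*(-5) = -⅓*0 = 0)
A(d, Q) = 3 (A(d, Q) = 3 + Q*0 = 3 + 0 = 3)
A(-52, 203) - 22046 = 3 - 22046 = -22043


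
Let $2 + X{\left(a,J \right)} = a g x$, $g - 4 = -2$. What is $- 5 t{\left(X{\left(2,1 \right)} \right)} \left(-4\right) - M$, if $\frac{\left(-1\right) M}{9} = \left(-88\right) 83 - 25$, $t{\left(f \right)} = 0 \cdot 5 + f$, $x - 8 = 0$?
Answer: $-65361$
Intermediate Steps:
$g = 2$ ($g = 4 - 2 = 2$)
$x = 8$ ($x = 8 + 0 = 8$)
$X{\left(a,J \right)} = -2 + 16 a$ ($X{\left(a,J \right)} = -2 + a 2 \cdot 8 = -2 + 2 a 8 = -2 + 16 a$)
$t{\left(f \right)} = f$ ($t{\left(f \right)} = 0 + f = f$)
$M = 65961$ ($M = - 9 \left(\left(-88\right) 83 - 25\right) = - 9 \left(-7304 - 25\right) = \left(-9\right) \left(-7329\right) = 65961$)
$- 5 t{\left(X{\left(2,1 \right)} \right)} \left(-4\right) - M = - 5 \left(-2 + 16 \cdot 2\right) \left(-4\right) - 65961 = - 5 \left(-2 + 32\right) \left(-4\right) - 65961 = \left(-5\right) 30 \left(-4\right) - 65961 = \left(-150\right) \left(-4\right) - 65961 = 600 - 65961 = -65361$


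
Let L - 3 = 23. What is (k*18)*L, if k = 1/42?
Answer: 78/7 ≈ 11.143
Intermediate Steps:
L = 26 (L = 3 + 23 = 26)
k = 1/42 ≈ 0.023810
(k*18)*L = ((1/42)*18)*26 = (3/7)*26 = 78/7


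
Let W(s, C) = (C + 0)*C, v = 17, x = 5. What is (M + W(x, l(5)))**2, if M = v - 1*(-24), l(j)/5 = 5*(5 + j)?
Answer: 3911376681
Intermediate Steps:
l(j) = 125 + 25*j (l(j) = 5*(5*(5 + j)) = 5*(25 + 5*j) = 125 + 25*j)
M = 41 (M = 17 - 1*(-24) = 17 + 24 = 41)
W(s, C) = C**2 (W(s, C) = C*C = C**2)
(M + W(x, l(5)))**2 = (41 + (125 + 25*5)**2)**2 = (41 + (125 + 125)**2)**2 = (41 + 250**2)**2 = (41 + 62500)**2 = 62541**2 = 3911376681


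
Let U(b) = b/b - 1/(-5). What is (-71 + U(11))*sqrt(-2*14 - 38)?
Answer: -349*I*sqrt(66)/5 ≈ -567.06*I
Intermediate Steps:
U(b) = 6/5 (U(b) = 1 - 1*(-1/5) = 1 + 1/5 = 6/5)
(-71 + U(11))*sqrt(-2*14 - 38) = (-71 + 6/5)*sqrt(-2*14 - 38) = -349*sqrt(-28 - 38)/5 = -349*I*sqrt(66)/5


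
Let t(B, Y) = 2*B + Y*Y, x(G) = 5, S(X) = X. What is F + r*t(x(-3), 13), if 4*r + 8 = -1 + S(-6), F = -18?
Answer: -2757/4 ≈ -689.25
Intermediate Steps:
r = -15/4 (r = -2 + (-1 - 6)/4 = -2 + (¼)*(-7) = -2 - 7/4 = -15/4 ≈ -3.7500)
t(B, Y) = Y² + 2*B (t(B, Y) = 2*B + Y² = Y² + 2*B)
F + r*t(x(-3), 13) = -18 - 15*(13² + 2*5)/4 = -18 - 15*(169 + 10)/4 = -18 - 15/4*179 = -18 - 2685/4 = -2757/4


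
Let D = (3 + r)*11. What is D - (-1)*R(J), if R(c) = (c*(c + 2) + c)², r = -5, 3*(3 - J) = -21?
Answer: 16878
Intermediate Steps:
J = 10 (J = 3 - ⅓*(-21) = 3 + 7 = 10)
D = -22 (D = (3 - 5)*11 = -2*11 = -22)
R(c) = (c + c*(2 + c))² (R(c) = (c*(2 + c) + c)² = (c + c*(2 + c))²)
D - (-1)*R(J) = -22 - (-1)*10²*(3 + 10)² = -22 - (-1)*100*13² = -22 - (-1)*100*169 = -22 - (-1)*16900 = -22 - 1*(-16900) = -22 + 16900 = 16878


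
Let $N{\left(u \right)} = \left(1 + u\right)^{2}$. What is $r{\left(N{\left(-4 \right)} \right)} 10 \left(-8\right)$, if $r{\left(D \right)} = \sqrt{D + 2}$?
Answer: $- 80 \sqrt{11} \approx -265.33$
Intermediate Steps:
$r{\left(D \right)} = \sqrt{2 + D}$
$r{\left(N{\left(-4 \right)} \right)} 10 \left(-8\right) = \sqrt{2 + \left(1 - 4\right)^{2}} \cdot 10 \left(-8\right) = \sqrt{2 + \left(-3\right)^{2}} \cdot 10 \left(-8\right) = \sqrt{2 + 9} \cdot 10 \left(-8\right) = \sqrt{11} \cdot 10 \left(-8\right) = 10 \sqrt{11} \left(-8\right) = - 80 \sqrt{11}$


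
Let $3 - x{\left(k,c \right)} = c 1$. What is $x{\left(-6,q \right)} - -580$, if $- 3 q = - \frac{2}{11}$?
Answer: $\frac{19237}{33} \approx 582.94$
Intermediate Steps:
$q = \frac{2}{33}$ ($q = - \frac{\left(-2\right) \frac{1}{11}}{3} = \left(- \frac{1}{3}\right) \left(- \frac{2}{11}\right) = \frac{2}{33} \approx 0.060606$)
$x{\left(k,c \right)} = 3 - c$ ($x{\left(k,c \right)} = 3 - c 1 = 3 - c$)
$x{\left(-6,q \right)} - -580 = \left(3 - \frac{2}{33}\right) - -580 = \left(3 - \frac{2}{33}\right) + 580 = \frac{97}{33} + 580 = \frac{19237}{33}$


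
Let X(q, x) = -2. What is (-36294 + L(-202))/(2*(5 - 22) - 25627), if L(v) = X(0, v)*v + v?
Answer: 36092/25661 ≈ 1.4065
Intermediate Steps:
L(v) = -v (L(v) = -2*v + v = -v)
(-36294 + L(-202))/(2*(5 - 22) - 25627) = (-36294 - 1*(-202))/(2*(5 - 22) - 25627) = (-36294 + 202)/(2*(-17) - 25627) = -36092/(-34 - 25627) = -36092/(-25661) = -36092*(-1/25661) = 36092/25661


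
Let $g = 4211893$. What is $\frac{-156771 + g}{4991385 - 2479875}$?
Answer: $\frac{2027561}{1255755} \approx 1.6146$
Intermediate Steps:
$\frac{-156771 + g}{4991385 - 2479875} = \frac{-156771 + 4211893}{4991385 - 2479875} = \frac{4055122}{2511510} = 4055122 \cdot \frac{1}{2511510} = \frac{2027561}{1255755}$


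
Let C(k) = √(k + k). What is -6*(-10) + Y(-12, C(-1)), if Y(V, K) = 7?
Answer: 67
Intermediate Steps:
C(k) = √2*√k (C(k) = √(2*k) = √2*√k)
-6*(-10) + Y(-12, C(-1)) = -6*(-10) + 7 = 60 + 7 = 67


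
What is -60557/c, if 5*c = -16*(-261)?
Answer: -302785/4176 ≈ -72.506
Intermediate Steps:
c = 4176/5 (c = (-16*(-261))/5 = (⅕)*4176 = 4176/5 ≈ 835.20)
-60557/c = -60557/4176/5 = -60557*5/4176 = -302785/4176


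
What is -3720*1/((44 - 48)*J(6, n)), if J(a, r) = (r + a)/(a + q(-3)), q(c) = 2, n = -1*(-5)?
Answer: 7440/11 ≈ 676.36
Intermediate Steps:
n = 5
J(a, r) = (a + r)/(2 + a) (J(a, r) = (r + a)/(a + 2) = (a + r)/(2 + a))
-3720*1/((44 - 48)*J(6, n)) = -3720*(2 + 6)/((6 + 5)*(44 - 48)) = -3720/((11/8)*(-4)) = -3720/(-11/2) = -3720*(-2/11) = 7440/11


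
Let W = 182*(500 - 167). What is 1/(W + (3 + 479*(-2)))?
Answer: 1/59651 ≈ 1.6764e-5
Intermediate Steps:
W = 60606 (W = 182*333 = 60606)
1/(W + (3 + 479*(-2))) = 1/(60606 + (3 + 479*(-2))) = 1/(60606 + (3 - 958)) = 1/(60606 - 955) = 1/59651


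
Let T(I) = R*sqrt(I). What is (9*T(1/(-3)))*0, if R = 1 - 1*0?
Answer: 0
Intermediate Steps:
R = 1 (R = 1 + 0 = 1)
T(I) = sqrt(I) (T(I) = 1*sqrt(I) = sqrt(I))
(9*T(1/(-3)))*0 = (9*sqrt(1/(-3)))*0 = (9*sqrt(-1/3))*0 = (9*(I*sqrt(3)/3))*0 = (3*I*sqrt(3))*0 = 0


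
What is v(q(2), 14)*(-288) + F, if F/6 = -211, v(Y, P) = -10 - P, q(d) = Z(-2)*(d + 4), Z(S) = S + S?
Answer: 5646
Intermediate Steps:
Z(S) = 2*S
q(d) = -16 - 4*d (q(d) = (2*(-2))*(d + 4) = -4*(4 + d) = -16 - 4*d)
F = -1266 (F = 6*(-211) = -1266)
v(q(2), 14)*(-288) + F = (-10 - 1*14)*(-288) - 1266 = (-10 - 14)*(-288) - 1266 = -24*(-288) - 1266 = 6912 - 1266 = 5646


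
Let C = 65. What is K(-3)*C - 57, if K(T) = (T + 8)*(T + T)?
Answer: -2007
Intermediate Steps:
K(T) = 2*T*(8 + T) (K(T) = (8 + T)*(2*T) = 2*T*(8 + T))
K(-3)*C - 57 = (2*(-3)*(8 - 3))*65 - 57 = (2*(-3)*5)*65 - 57 = -30*65 - 57 = -1950 - 57 = -2007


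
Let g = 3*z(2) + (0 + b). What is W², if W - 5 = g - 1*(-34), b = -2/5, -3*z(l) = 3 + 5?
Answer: 23409/25 ≈ 936.36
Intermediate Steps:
z(l) = -8/3 (z(l) = -(3 + 5)/3 = -⅓*8 = -8/3)
b = -⅖ (b = -2*⅕ = -⅖ ≈ -0.40000)
g = -42/5 (g = 3*(-8/3) + (0 - ⅖) = -8 - ⅖ = -42/5 ≈ -8.4000)
W = 153/5 (W = 5 + (-42/5 - 1*(-34)) = 5 + (-42/5 + 34) = 5 + 128/5 = 153/5 ≈ 30.600)
W² = (153/5)² = 23409/25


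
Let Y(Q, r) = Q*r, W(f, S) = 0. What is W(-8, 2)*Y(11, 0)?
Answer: 0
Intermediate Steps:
W(-8, 2)*Y(11, 0) = 0*(11*0) = 0*0 = 0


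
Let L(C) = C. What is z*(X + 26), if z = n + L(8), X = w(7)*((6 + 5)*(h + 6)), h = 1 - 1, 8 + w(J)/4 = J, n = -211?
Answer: 48314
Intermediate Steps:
w(J) = -32 + 4*J
h = 0
X = -264 (X = (-32 + 4*7)*((6 + 5)*(0 + 6)) = (-32 + 28)*(11*6) = -4*66 = -264)
z = -203 (z = -211 + 8 = -203)
z*(X + 26) = -203*(-264 + 26) = -203*(-238) = 48314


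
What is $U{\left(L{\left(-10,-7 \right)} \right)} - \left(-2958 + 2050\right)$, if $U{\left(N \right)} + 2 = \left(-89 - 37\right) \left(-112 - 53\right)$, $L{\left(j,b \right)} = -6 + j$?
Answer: $21696$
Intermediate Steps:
$U{\left(N \right)} = 20788$ ($U{\left(N \right)} = -2 + \left(-89 - 37\right) \left(-112 - 53\right) = -2 - -20790 = -2 + 20790 = 20788$)
$U{\left(L{\left(-10,-7 \right)} \right)} - \left(-2958 + 2050\right) = 20788 - \left(-2958 + 2050\right) = 20788 - -908 = 20788 + 908 = 21696$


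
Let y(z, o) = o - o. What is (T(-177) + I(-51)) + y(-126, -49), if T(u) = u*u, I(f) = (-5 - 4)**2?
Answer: 31410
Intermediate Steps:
I(f) = 81 (I(f) = (-9)**2 = 81)
y(z, o) = 0
T(u) = u**2
(T(-177) + I(-51)) + y(-126, -49) = ((-177)**2 + 81) + 0 = (31329 + 81) + 0 = 31410 + 0 = 31410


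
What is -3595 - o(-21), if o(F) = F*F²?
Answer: 5666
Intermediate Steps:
o(F) = F³
-3595 - o(-21) = -3595 - 1*(-21)³ = -3595 - 1*(-9261) = -3595 + 9261 = 5666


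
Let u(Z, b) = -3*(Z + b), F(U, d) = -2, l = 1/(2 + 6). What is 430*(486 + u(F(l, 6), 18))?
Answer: 188340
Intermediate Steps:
l = ⅛ (l = 1/8 = ⅛ ≈ 0.12500)
u(Z, b) = -3*Z - 3*b
430*(486 + u(F(l, 6), 18)) = 430*(486 + (-3*(-2) - 3*18)) = 430*(486 + (6 - 54)) = 430*(486 - 48) = 430*438 = 188340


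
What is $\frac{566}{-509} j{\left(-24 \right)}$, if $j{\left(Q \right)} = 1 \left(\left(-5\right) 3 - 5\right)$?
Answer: $\frac{11320}{509} \approx 22.24$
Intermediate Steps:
$j{\left(Q \right)} = -20$ ($j{\left(Q \right)} = 1 \left(-15 - 5\right) = 1 \left(-20\right) = -20$)
$\frac{566}{-509} j{\left(-24 \right)} = \frac{566}{-509} \left(-20\right) = 566 \left(- \frac{1}{509}\right) \left(-20\right) = \left(- \frac{566}{509}\right) \left(-20\right) = \frac{11320}{509}$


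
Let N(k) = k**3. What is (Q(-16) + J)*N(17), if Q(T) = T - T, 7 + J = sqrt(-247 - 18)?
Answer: -34391 + 4913*I*sqrt(265) ≈ -34391.0 + 79978.0*I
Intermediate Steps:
J = -7 + I*sqrt(265) (J = -7 + sqrt(-247 - 18) = -7 + sqrt(-265) = -7 + I*sqrt(265) ≈ -7.0 + 16.279*I)
Q(T) = 0
(Q(-16) + J)*N(17) = (0 + (-7 + I*sqrt(265)))*17**3 = (-7 + I*sqrt(265))*4913 = -34391 + 4913*I*sqrt(265)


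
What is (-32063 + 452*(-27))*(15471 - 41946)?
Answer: 1171968825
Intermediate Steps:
(-32063 + 452*(-27))*(15471 - 41946) = (-32063 - 12204)*(-26475) = -44267*(-26475) = 1171968825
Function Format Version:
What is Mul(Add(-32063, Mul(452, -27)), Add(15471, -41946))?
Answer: 1171968825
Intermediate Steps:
Mul(Add(-32063, Mul(452, -27)), Add(15471, -41946)) = Mul(Add(-32063, -12204), -26475) = Mul(-44267, -26475) = 1171968825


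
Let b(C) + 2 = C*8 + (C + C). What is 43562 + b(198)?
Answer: 45540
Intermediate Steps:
b(C) = -2 + 10*C (b(C) = -2 + (C*8 + (C + C)) = -2 + (8*C + 2*C) = -2 + 10*C)
43562 + b(198) = 43562 + (-2 + 10*198) = 43562 + (-2 + 1980) = 43562 + 1978 = 45540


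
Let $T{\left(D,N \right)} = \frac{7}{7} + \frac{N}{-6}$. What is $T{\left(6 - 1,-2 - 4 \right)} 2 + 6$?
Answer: $10$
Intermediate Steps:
$T{\left(D,N \right)} = 1 - \frac{N}{6}$ ($T{\left(D,N \right)} = 7 \cdot \frac{1}{7} + N \left(- \frac{1}{6}\right) = 1 - \frac{N}{6}$)
$T{\left(6 - 1,-2 - 4 \right)} 2 + 6 = \left(1 - \frac{-2 - 4}{6}\right) 2 + 6 = \left(1 - -1\right) 2 + 6 = \left(1 + 1\right) 2 + 6 = 2 \cdot 2 + 6 = 4 + 6 = 10$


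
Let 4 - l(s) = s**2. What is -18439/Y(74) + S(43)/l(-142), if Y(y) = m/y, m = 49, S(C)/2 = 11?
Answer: -1964859917/70560 ≈ -27847.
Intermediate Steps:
S(C) = 22 (S(C) = 2*11 = 22)
l(s) = 4 - s**2
Y(y) = 49/y
-18439/Y(74) + S(43)/l(-142) = -18439/(49/74) + 22/(4 - 1*(-142)**2) = -18439/(49*(1/74)) + 22/(4 - 1*20164) = -18439/49/74 + 22/(4 - 20164) = -18439*74/49 + 22/(-20160) = -1364486/49 + 22*(-1/20160) = -1364486/49 - 11/10080 = -1964859917/70560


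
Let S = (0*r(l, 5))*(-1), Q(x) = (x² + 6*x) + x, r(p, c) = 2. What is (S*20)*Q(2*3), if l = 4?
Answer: 0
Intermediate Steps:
Q(x) = x² + 7*x
S = 0 (S = (0*2)*(-1) = 0*(-1) = 0)
(S*20)*Q(2*3) = (0*20)*((2*3)*(7 + 2*3)) = 0*(6*(7 + 6)) = 0*(6*13) = 0*78 = 0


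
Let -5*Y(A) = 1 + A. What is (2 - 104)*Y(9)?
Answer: 204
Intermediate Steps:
Y(A) = -1/5 - A/5 (Y(A) = -(1 + A)/5 = -1/5 - A/5)
(2 - 104)*Y(9) = (2 - 104)*(-1/5 - 1/5*9) = -102*(-1/5 - 9/5) = -102*(-2) = 204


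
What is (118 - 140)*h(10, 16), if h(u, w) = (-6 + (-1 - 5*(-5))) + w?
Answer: -748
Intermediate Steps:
h(u, w) = 18 + w (h(u, w) = (-6 + (-1 + 25)) + w = (-6 + 24) + w = 18 + w)
(118 - 140)*h(10, 16) = (118 - 140)*(18 + 16) = -22*34 = -748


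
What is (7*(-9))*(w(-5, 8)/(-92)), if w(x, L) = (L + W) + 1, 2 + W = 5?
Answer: 189/23 ≈ 8.2174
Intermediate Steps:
W = 3 (W = -2 + 5 = 3)
w(x, L) = 4 + L (w(x, L) = (L + 3) + 1 = (3 + L) + 1 = 4 + L)
(7*(-9))*(w(-5, 8)/(-92)) = (7*(-9))*((4 + 8)/(-92)) = -756*(-1)/92 = -63*(-3/23) = 189/23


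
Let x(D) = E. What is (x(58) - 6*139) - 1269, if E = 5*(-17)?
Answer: -2188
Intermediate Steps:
E = -85
x(D) = -85
(x(58) - 6*139) - 1269 = (-85 - 6*139) - 1269 = (-85 - 834) - 1269 = -919 - 1269 = -2188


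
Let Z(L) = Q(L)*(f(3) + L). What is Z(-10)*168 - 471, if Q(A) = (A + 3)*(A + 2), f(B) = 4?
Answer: -56919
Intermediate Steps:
Q(A) = (2 + A)*(3 + A) (Q(A) = (3 + A)*(2 + A) = (2 + A)*(3 + A))
Z(L) = (4 + L)*(6 + L**2 + 5*L) (Z(L) = (6 + L**2 + 5*L)*(4 + L) = (4 + L)*(6 + L**2 + 5*L))
Z(-10)*168 - 471 = ((4 - 10)*(6 + (-10)**2 + 5*(-10)))*168 - 471 = -6*(6 + 100 - 50)*168 - 471 = -6*56*168 - 471 = -336*168 - 471 = -56448 - 471 = -56919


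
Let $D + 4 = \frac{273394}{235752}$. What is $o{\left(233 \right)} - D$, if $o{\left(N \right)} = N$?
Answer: $\frac{2527265}{10716} \approx 235.84$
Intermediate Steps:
$D = - \frac{30437}{10716}$ ($D = -4 + \frac{273394}{235752} = -4 + 273394 \cdot \frac{1}{235752} = -4 + \frac{12427}{10716} = - \frac{30437}{10716} \approx -2.8403$)
$o{\left(233 \right)} - D = 233 - - \frac{30437}{10716} = 233 + \frac{30437}{10716} = \frac{2527265}{10716}$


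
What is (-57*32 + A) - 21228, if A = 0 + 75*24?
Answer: -21252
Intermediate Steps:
A = 1800 (A = 0 + 1800 = 1800)
(-57*32 + A) - 21228 = (-57*32 + 1800) - 21228 = (-1824 + 1800) - 21228 = -24 - 21228 = -21252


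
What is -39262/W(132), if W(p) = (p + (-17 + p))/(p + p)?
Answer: -10365168/247 ≈ -41964.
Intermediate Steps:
W(p) = (-17 + 2*p)/(2*p) (W(p) = (-17 + 2*p)/((2*p)) = (-17 + 2*p)*(1/(2*p)) = (-17 + 2*p)/(2*p))
-39262/W(132) = -39262*132/(-17/2 + 132) = -39262/((1/132)*(247/2)) = -39262/247/264 = -39262*264/247 = -10365168/247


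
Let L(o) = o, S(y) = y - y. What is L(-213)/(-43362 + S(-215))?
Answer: 71/14454 ≈ 0.0049121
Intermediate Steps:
S(y) = 0
L(-213)/(-43362 + S(-215)) = -213/(-43362 + 0) = -213/(-43362) = -213*(-1/43362) = 71/14454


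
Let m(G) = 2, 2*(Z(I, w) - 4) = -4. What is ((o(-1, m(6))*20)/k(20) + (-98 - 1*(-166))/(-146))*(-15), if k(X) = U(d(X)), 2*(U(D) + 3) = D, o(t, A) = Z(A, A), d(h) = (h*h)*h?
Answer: 1994670/291781 ≈ 6.8362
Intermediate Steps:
Z(I, w) = 2 (Z(I, w) = 4 + (1/2)*(-4) = 4 - 2 = 2)
d(h) = h**3 (d(h) = h**2*h = h**3)
o(t, A) = 2
U(D) = -3 + D/2
k(X) = -3 + X**3/2
((o(-1, m(6))*20)/k(20) + (-98 - 1*(-166))/(-146))*(-15) = ((2*20)/(-3 + (1/2)*20**3) + (-98 - 1*(-166))/(-146))*(-15) = (40/(-3 + (1/2)*8000) + (-98 + 166)*(-1/146))*(-15) = (40/(-3 + 4000) + 68*(-1/146))*(-15) = (40/3997 - 34/73)*(-15) = -132978/291781*(-15) = 1994670/291781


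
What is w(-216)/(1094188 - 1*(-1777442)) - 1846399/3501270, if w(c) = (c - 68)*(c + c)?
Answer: -54140121629/111715021890 ≈ -0.48463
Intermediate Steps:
w(c) = 2*c*(-68 + c) (w(c) = (-68 + c)*(2*c) = 2*c*(-68 + c))
w(-216)/(1094188 - 1*(-1777442)) - 1846399/3501270 = (2*(-216)*(-68 - 216))/(1094188 - 1*(-1777442)) - 1846399/3501270 = (2*(-216)*(-284))/(1094188 + 1777442) - 1846399*1/3501270 = 122688/2871630 - 1846399/3501270 = 122688*(1/2871630) - 1846399/3501270 = 6816/159535 - 1846399/3501270 = -54140121629/111715021890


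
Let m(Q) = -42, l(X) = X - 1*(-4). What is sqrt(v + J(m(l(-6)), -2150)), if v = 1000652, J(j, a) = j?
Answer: sqrt(1000610) ≈ 1000.3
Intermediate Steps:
l(X) = 4 + X (l(X) = X + 4 = 4 + X)
sqrt(v + J(m(l(-6)), -2150)) = sqrt(1000652 - 42) = sqrt(1000610)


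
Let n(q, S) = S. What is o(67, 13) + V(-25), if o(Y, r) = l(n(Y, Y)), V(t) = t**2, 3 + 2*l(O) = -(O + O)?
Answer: 1113/2 ≈ 556.50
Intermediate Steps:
l(O) = -3/2 - O (l(O) = -3/2 + (-(O + O))/2 = -3/2 + (-2*O)/2 = -3/2 - O)
o(Y, r) = -3/2 - Y
o(67, 13) + V(-25) = (-3/2 - 1*67) + (-25)**2 = (-3/2 - 67) + 625 = -137/2 + 625 = 1113/2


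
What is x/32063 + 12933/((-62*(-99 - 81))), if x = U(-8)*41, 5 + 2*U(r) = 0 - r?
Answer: 46150791/39758120 ≈ 1.1608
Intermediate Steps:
U(r) = -5/2 - r/2 (U(r) = -5/2 + (0 - r)/2 = -5/2 + (-r)/2 = -5/2 - r/2)
x = 123/2 (x = (-5/2 - ½*(-8))*41 = (-5/2 + 4)*41 = (3/2)*41 = 123/2 ≈ 61.500)
x/32063 + 12933/((-62*(-99 - 81))) = (123/2)/32063 + 12933/((-62*(-99 - 81))) = (123/2)*(1/32063) + 12933/((-62*(-180))) = 123/64126 + 12933/11160 = 123/64126 + 12933*(1/11160) = 123/64126 + 1437/1240 = 46150791/39758120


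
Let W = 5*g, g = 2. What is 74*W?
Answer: 740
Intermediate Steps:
W = 10 (W = 5*2 = 10)
74*W = 74*10 = 740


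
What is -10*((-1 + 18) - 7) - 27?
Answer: -127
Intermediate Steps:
-10*((-1 + 18) - 7) - 27 = -10*(17 - 7) - 27 = -10*10 - 27 = -100 - 27 = -127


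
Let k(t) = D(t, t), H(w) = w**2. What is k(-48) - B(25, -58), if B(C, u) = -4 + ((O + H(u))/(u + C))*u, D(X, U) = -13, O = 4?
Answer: -195641/33 ≈ -5928.5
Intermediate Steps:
k(t) = -13
B(C, u) = -4 + u*(4 + u**2)/(C + u) (B(C, u) = -4 + ((4 + u**2)/(u + C))*u = -4 + ((4 + u**2)/(C + u))*u = -4 + u*(4 + u**2)/(C + u))
k(-48) - B(25, -58) = -13 - ((-58)**3 - 4*25)/(25 - 58) = -13 - (-195112 - 100)/(-33) = -13 - (-1)*(-195212)/33 = -13 - 1*195212/33 = -13 - 195212/33 = -195641/33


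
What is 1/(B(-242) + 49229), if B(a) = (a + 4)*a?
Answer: 1/106825 ≈ 9.3611e-6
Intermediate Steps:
B(a) = a*(4 + a) (B(a) = (4 + a)*a = a*(4 + a))
1/(B(-242) + 49229) = 1/(-242*(4 - 242) + 49229) = 1/(-242*(-238) + 49229) = 1/(57596 + 49229) = 1/106825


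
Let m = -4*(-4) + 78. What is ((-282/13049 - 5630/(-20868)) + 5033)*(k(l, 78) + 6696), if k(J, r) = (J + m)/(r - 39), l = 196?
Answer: 89579468391109025/2654988687 ≈ 3.3740e+7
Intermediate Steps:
m = 94 (m = 16 + 78 = 94)
k(J, r) = (94 + J)/(-39 + r) (k(J, r) = (J + 94)/(r - 39) = (94 + J)/(-39 + r))
((-282/13049 - 5630/(-20868)) + 5033)*(k(l, 78) + 6696) = ((-282/13049 - 5630/(-20868)) + 5033)*((94 + 196)/(-39 + 78) + 6696) = ((-282*1/13049 - 5630*(-1/20868)) + 5033)*(290/39 + 6696) = ((-282/13049 + 2815/10434) + 5033)*((1/39)*290 + 6696) = (33790547/136153266 + 5033)*(290/39 + 6696) = (685293178325/136153266)*(261434/39) = 89579468391109025/2654988687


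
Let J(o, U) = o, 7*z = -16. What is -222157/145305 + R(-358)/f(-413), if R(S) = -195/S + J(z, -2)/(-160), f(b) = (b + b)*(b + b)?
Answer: -94960051030687/62110028533770 ≈ -1.5289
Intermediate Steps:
z = -16/7 (z = (⅐)*(-16) = -16/7 ≈ -2.2857)
f(b) = 4*b² (f(b) = (2*b)*(2*b) = 4*b²)
R(S) = 1/70 - 195/S (R(S) = -195/S - 16/7/(-160) = -195/S - 16/7*(-1/160) = -195/S + 1/70 = 1/70 - 195/S)
-222157/145305 + R(-358)/f(-413) = -222157/145305 + ((1/70)*(-13650 - 358)/(-358))/((4*(-413)²)) = -222157*1/145305 + ((1/70)*(-1/358)*(-14008))/((4*170569)) = -222157/145305 + (3502/6265)/682276 = -222157/145305 + (3502/6265)*(1/682276) = -222157/145305 + 1751/2137229570 = -94960051030687/62110028533770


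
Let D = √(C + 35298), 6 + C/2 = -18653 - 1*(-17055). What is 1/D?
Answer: √32090/32090 ≈ 0.0055823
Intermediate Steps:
C = -3208 (C = -12 + 2*(-18653 - 1*(-17055)) = -12 + 2*(-18653 + 17055) = -12 + 2*(-1598) = -12 - 3196 = -3208)
D = √32090 (D = √(-3208 + 35298) = √32090 ≈ 179.14)
1/D = 1/(√32090) = √32090/32090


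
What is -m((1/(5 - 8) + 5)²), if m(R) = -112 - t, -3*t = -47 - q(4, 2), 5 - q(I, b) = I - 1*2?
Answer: 386/3 ≈ 128.67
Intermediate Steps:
q(I, b) = 7 - I (q(I, b) = 5 - (I - 1*2) = 5 - (I - 2) = 5 - (-2 + I) = 5 + (2 - I) = 7 - I)
t = 50/3 (t = -(-47 - (7 - 1*4))/3 = -(-47 - (7 - 4))/3 = -(-47 - 1*3)/3 = -(-47 - 3)/3 = -⅓*(-50) = 50/3 ≈ 16.667)
m(R) = -386/3 (m(R) = -112 - 1*50/3 = -112 - 50/3 = -386/3)
-m((1/(5 - 8) + 5)²) = -1*(-386/3) = 386/3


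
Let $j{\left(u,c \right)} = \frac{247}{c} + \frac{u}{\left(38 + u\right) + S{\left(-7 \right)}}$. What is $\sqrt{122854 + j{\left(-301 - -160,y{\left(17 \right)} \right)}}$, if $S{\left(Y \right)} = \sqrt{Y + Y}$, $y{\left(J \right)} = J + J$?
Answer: $\frac{\sqrt{34} \sqrt{\frac{430264943 - 4177283 i \sqrt{14}}{103 - i \sqrt{14}}}}{34} \approx 350.52 + 7.0843 \cdot 10^{-5} i$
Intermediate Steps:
$y{\left(J \right)} = 2 J$
$S{\left(Y \right)} = \sqrt{2} \sqrt{Y}$ ($S{\left(Y \right)} = \sqrt{2 Y} = \sqrt{2} \sqrt{Y}$)
$j{\left(u,c \right)} = \frac{247}{c} + \frac{u}{38 + u + i \sqrt{14}}$ ($j{\left(u,c \right)} = \frac{247}{c} + \frac{u}{\left(38 + u\right) + \sqrt{2} \sqrt{-7}} = \frac{247}{c} + \frac{u}{\left(38 + u\right) + \sqrt{2} i \sqrt{7}} = \frac{247}{c} + \frac{u}{\left(38 + u\right) + i \sqrt{14}} = \frac{247}{c} + \frac{u}{38 + u + i \sqrt{14}}$)
$\sqrt{122854 + j{\left(-301 - -160,y{\left(17 \right)} \right)}} = \sqrt{122854 + \frac{9386 + 247 \left(-301 - -160\right) + 2 \cdot 17 \left(-301 - -160\right) + 247 i \sqrt{14}}{2 \cdot 17 \left(38 - 141 + i \sqrt{14}\right)}} = \sqrt{122854 + \frac{9386 + 247 \left(-301 + 160\right) + 34 \left(-301 + 160\right) + 247 i \sqrt{14}}{34 \left(38 + \left(-301 + 160\right) + i \sqrt{14}\right)}} = \sqrt{122854 + \frac{9386 + 247 \left(-141\right) + 34 \left(-141\right) + 247 i \sqrt{14}}{34 \left(38 - 141 + i \sqrt{14}\right)}} = \sqrt{122854 + \frac{9386 - 34827 - 4794 + 247 i \sqrt{14}}{34 \left(-103 + i \sqrt{14}\right)}} = \sqrt{122854 + \frac{-30235 + 247 i \sqrt{14}}{34 \left(-103 + i \sqrt{14}\right)}}$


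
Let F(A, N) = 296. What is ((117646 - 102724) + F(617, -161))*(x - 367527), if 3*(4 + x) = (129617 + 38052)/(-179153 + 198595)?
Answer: -163109913330133/29163 ≈ -5.5930e+9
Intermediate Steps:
x = -65635/58326 (x = -4 + ((129617 + 38052)/(-179153 + 198595))/3 = -4 + (167669/19442)/3 = -4 + (167669*(1/19442))/3 = -4 + (⅓)*(167669/19442) = -4 + 167669/58326 = -65635/58326 ≈ -1.1253)
((117646 - 102724) + F(617, -161))*(x - 367527) = ((117646 - 102724) + 296)*(-65635/58326 - 367527) = (14922 + 296)*(-21436445437/58326) = 15218*(-21436445437/58326) = -163109913330133/29163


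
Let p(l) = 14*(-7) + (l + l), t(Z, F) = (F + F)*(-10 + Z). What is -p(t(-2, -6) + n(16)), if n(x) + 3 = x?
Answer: -216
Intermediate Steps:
n(x) = -3 + x
t(Z, F) = 2*F*(-10 + Z) (t(Z, F) = (2*F)*(-10 + Z) = 2*F*(-10 + Z))
p(l) = -98 + 2*l
-p(t(-2, -6) + n(16)) = -(-98 + 2*(2*(-6)*(-10 - 2) + (-3 + 16))) = -(-98 + 2*(2*(-6)*(-12) + 13)) = -(-98 + 2*(144 + 13)) = -(-98 + 2*157) = -(-98 + 314) = -1*216 = -216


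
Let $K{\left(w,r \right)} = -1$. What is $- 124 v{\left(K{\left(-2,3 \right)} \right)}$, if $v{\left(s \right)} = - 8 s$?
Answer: $-992$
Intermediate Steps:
$- 124 v{\left(K{\left(-2,3 \right)} \right)} = - 124 \left(\left(-8\right) \left(-1\right)\right) = \left(-124\right) 8 = -992$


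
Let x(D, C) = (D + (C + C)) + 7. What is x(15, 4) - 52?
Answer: -22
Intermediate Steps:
x(D, C) = 7 + D + 2*C (x(D, C) = (D + 2*C) + 7 = 7 + D + 2*C)
x(15, 4) - 52 = (7 + 15 + 2*4) - 52 = (7 + 15 + 8) - 52 = 30 - 52 = -22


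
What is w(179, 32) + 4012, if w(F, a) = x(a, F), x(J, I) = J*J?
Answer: 5036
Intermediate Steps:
x(J, I) = J²
w(F, a) = a²
w(179, 32) + 4012 = 32² + 4012 = 1024 + 4012 = 5036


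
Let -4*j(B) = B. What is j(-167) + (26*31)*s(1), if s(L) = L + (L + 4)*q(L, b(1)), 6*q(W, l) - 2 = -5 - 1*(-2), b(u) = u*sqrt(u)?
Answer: 2113/12 ≈ 176.08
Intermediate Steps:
b(u) = u**(3/2)
q(W, l) = -1/6 (q(W, l) = 1/3 + (-5 - 1*(-2))/6 = 1/3 + (-5 + 2)/6 = 1/3 + (1/6)*(-3) = 1/3 - 1/2 = -1/6)
j(B) = -B/4
s(L) = -2/3 + 5*L/6 (s(L) = L + (L + 4)*(-1/6) = L + (4 + L)*(-1/6) = L + (-2/3 - L/6) = -2/3 + 5*L/6)
j(-167) + (26*31)*s(1) = -1/4*(-167) + (26*31)*(-2/3 + (5/6)*1) = 167/4 + 806*(-2/3 + 5/6) = 167/4 + 806*(1/6) = 167/4 + 403/3 = 2113/12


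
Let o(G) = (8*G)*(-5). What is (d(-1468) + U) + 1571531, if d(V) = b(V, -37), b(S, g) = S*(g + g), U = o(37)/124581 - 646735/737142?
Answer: 17143979807239959/10203765278 ≈ 1.6802e+6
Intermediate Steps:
o(G) = -40*G
U = -9073540355/10203765278 (U = -40*37/124581 - 646735/737142 = -1480*1/124581 - 646735*1/737142 = -1480/124581 - 646735/737142 = -9073540355/10203765278 ≈ -0.88923)
b(S, g) = 2*S*g (b(S, g) = S*(2*g) = 2*S*g)
d(V) = -74*V (d(V) = 2*V*(-37) = -74*V)
(d(-1468) + U) + 1571531 = (-74*(-1468) - 9073540355/10203765278) + 1571531 = (108632 - 9073540355/10203765278) + 1571531 = 1108446356139341/10203765278 + 1571531 = 17143979807239959/10203765278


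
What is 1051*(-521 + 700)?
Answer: 188129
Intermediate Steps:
1051*(-521 + 700) = 1051*179 = 188129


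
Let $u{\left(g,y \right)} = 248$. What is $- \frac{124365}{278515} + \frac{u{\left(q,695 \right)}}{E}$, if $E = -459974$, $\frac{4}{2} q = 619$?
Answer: $- \frac{5727373823}{12810965861} \approx -0.44707$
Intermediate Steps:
$q = \frac{619}{2}$ ($q = \frac{1}{2} \cdot 619 = \frac{619}{2} \approx 309.5$)
$- \frac{124365}{278515} + \frac{u{\left(q,695 \right)}}{E} = - \frac{124365}{278515} + \frac{248}{-459974} = \left(-124365\right) \frac{1}{278515} + 248 \left(- \frac{1}{459974}\right) = - \frac{24873}{55703} - \frac{124}{229987} = - \frac{5727373823}{12810965861}$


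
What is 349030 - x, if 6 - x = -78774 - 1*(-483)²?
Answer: 36961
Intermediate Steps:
x = 312069 (x = 6 - (-78774 - 1*(-483)²) = 6 - (-78774 - 1*233289) = 6 - (-78774 - 233289) = 6 - 1*(-312063) = 6 + 312063 = 312069)
349030 - x = 349030 - 1*312069 = 349030 - 312069 = 36961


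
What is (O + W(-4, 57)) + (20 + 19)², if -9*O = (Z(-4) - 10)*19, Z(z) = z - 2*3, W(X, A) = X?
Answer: 14033/9 ≈ 1559.2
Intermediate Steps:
Z(z) = -6 + z (Z(z) = z - 6 = -6 + z)
O = 380/9 (O = -((-6 - 4) - 10)*19/9 = -(-10 - 10)*19/9 = -(-20)*19/9 = -⅑*(-380) = 380/9 ≈ 42.222)
(O + W(-4, 57)) + (20 + 19)² = (380/9 - 4) + (20 + 19)² = 344/9 + 39² = 344/9 + 1521 = 14033/9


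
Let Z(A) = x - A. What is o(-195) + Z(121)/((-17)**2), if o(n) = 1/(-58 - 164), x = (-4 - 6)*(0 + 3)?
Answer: -33811/64158 ≈ -0.52700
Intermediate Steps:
x = -30 (x = -10*3 = -30)
o(n) = -1/222 (o(n) = 1/(-222) = -1/222)
Z(A) = -30 - A
o(-195) + Z(121)/((-17)**2) = -1/222 + (-30 - 1*121)/((-17)**2) = -1/222 + (-30 - 121)/289 = -1/222 - 151*1/289 = -1/222 - 151/289 = -33811/64158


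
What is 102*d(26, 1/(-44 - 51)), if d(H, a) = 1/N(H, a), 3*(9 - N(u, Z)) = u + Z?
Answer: 4845/16 ≈ 302.81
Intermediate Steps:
N(u, Z) = 9 - Z/3 - u/3 (N(u, Z) = 9 - (u + Z)/3 = 9 - (Z + u)/3 = 9 + (-Z/3 - u/3) = 9 - Z/3 - u/3)
d(H, a) = 1/(9 - H/3 - a/3) (d(H, a) = 1/(9 - a/3 - H/3) = 1/(9 - H/3 - a/3))
102*d(26, 1/(-44 - 51)) = 102*(-3/(-27 + 26 + 1/(-44 - 51))) = 102*(-3/(-27 + 26 + 1/(-95))) = 102*(-3/(-27 + 26 - 1/95)) = 102*(-3/(-96/95)) = 102*(-3*(-95/96)) = 102*(95/32) = 4845/16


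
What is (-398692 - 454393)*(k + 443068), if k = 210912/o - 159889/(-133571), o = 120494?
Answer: -3041677625148989340375/8047252037 ≈ -3.7798e+11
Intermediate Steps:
k = 23718695959/8047252037 (k = 210912/120494 - 159889/(-133571) = 210912*(1/120494) - 159889*(-1/133571) = 105456/60247 + 159889/133571 = 23718695959/8047252037 ≈ 2.9474)
(-398692 - 454393)*(k + 443068) = (-398692 - 454393)*(23718695959/8047252037 + 443068) = -853085*3565503584225475/8047252037 = -3041677625148989340375/8047252037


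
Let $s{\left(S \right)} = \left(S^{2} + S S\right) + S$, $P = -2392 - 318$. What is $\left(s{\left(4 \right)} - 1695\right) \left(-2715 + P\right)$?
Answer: $9000075$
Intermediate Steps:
$P = -2710$ ($P = -2392 - 318 = -2710$)
$s{\left(S \right)} = S + 2 S^{2}$ ($s{\left(S \right)} = \left(S^{2} + S^{2}\right) + S = 2 S^{2} + S = S + 2 S^{2}$)
$\left(s{\left(4 \right)} - 1695\right) \left(-2715 + P\right) = \left(4 \left(1 + 2 \cdot 4\right) - 1695\right) \left(-2715 - 2710\right) = \left(4 \left(1 + 8\right) - 1695\right) \left(-5425\right) = \left(4 \cdot 9 - 1695\right) \left(-5425\right) = \left(36 - 1695\right) \left(-5425\right) = \left(-1659\right) \left(-5425\right) = 9000075$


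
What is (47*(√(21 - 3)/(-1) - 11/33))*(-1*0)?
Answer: 0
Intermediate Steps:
(47*(√(21 - 3)/(-1) - 11/33))*(-1*0) = (47*(√18*(-1) - 11*1/33))*0 = (47*((3*√2)*(-1) - ⅓))*0 = (47*(-3*√2 - ⅓))*0 = (47*(-⅓ - 3*√2))*0 = (-47/3 - 141*√2)*0 = 0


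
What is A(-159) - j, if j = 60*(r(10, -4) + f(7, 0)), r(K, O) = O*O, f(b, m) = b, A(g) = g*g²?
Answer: -4021059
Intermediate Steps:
A(g) = g³
r(K, O) = O²
j = 1380 (j = 60*((-4)² + 7) = 60*(16 + 7) = 60*23 = 1380)
A(-159) - j = (-159)³ - 1*1380 = -4019679 - 1380 = -4021059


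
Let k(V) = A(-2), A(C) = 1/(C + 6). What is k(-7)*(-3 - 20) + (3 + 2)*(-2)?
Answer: -63/4 ≈ -15.750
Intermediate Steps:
A(C) = 1/(6 + C)
k(V) = ¼ (k(V) = 1/(6 - 2) = 1/4 = ¼)
k(-7)*(-3 - 20) + (3 + 2)*(-2) = (-3 - 20)/4 + (3 + 2)*(-2) = (¼)*(-23) + 5*(-2) = -23/4 - 10 = -63/4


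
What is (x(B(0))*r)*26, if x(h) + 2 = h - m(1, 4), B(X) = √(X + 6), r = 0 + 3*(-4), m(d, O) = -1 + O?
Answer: 1560 - 312*√6 ≈ 795.76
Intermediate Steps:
r = -12 (r = 0 - 12 = -12)
B(X) = √(6 + X)
x(h) = -5 + h (x(h) = -2 + (h - (-1 + 4)) = -2 + (h - 1*3) = -2 + (h - 3) = -2 + (-3 + h) = -5 + h)
(x(B(0))*r)*26 = ((-5 + √(6 + 0))*(-12))*26 = ((-5 + √6)*(-12))*26 = (60 - 12*√6)*26 = 1560 - 312*√6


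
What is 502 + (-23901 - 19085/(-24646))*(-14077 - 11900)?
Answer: 15301633324189/24646 ≈ 6.2086e+8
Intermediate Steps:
502 + (-23901 - 19085/(-24646))*(-14077 - 11900) = 502 + (-23901 - 19085*(-1/24646))*(-25977) = 502 + (-23901 + 19085/24646)*(-25977) = 502 - 589044961/24646*(-25977) = 502 + 15301620951897/24646 = 15301633324189/24646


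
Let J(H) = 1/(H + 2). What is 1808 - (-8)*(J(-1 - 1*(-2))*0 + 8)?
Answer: 1872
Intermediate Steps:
J(H) = 1/(2 + H)
1808 - (-8)*(J(-1 - 1*(-2))*0 + 8) = 1808 - (-8)*(0/(2 + (-1 - 1*(-2))) + 8) = 1808 - (-8)*(0/(2 + (-1 + 2)) + 8) = 1808 - (-8)*(0/(2 + 1) + 8) = 1808 - (-8)*(0/3 + 8) = 1808 - (-8)*((1/3)*0 + 8) = 1808 - (-8)*(0 + 8) = 1808 - (-8)*8 = 1808 - 1*(-64) = 1808 + 64 = 1872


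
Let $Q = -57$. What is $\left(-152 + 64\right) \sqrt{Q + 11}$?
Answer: $- 88 i \sqrt{46} \approx - 596.84 i$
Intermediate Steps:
$\left(-152 + 64\right) \sqrt{Q + 11} = \left(-152 + 64\right) \sqrt{-57 + 11} = - 88 \sqrt{-46} = - 88 i \sqrt{46}$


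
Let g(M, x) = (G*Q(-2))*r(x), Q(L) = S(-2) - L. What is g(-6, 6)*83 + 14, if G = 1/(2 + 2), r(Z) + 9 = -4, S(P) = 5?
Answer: -7497/4 ≈ -1874.3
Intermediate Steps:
r(Z) = -13 (r(Z) = -9 - 4 = -13)
Q(L) = 5 - L
G = 1/4 ≈ 0.25000
g(M, x) = -91/4 (g(M, x) = ((5 - 1*(-2))/4)*(-13) = ((5 + 2)/4)*(-13) = ((1/4)*7)*(-13) = (7/4)*(-13) = -91/4)
g(-6, 6)*83 + 14 = -91/4*83 + 14 = -7553/4 + 14 = -7497/4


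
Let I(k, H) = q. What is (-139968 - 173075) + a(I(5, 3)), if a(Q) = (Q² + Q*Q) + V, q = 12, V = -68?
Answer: -312823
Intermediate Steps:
I(k, H) = 12
a(Q) = -68 + 2*Q² (a(Q) = (Q² + Q*Q) - 68 = (Q² + Q²) - 68 = 2*Q² - 68 = -68 + 2*Q²)
(-139968 - 173075) + a(I(5, 3)) = (-139968 - 173075) + (-68 + 2*12²) = -313043 + (-68 + 2*144) = -313043 + (-68 + 288) = -313043 + 220 = -312823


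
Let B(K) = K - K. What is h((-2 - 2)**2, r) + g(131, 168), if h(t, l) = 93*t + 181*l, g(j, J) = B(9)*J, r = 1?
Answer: 1669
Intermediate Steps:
B(K) = 0
g(j, J) = 0 (g(j, J) = 0*J = 0)
h((-2 - 2)**2, r) + g(131, 168) = (93*(-2 - 2)**2 + 181*1) + 0 = (93*(-4)**2 + 181) + 0 = (93*16 + 181) + 0 = (1488 + 181) + 0 = 1669 + 0 = 1669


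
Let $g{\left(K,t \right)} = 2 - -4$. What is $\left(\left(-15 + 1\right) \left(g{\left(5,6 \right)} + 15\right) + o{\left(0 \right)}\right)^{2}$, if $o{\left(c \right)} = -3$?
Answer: $88209$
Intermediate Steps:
$g{\left(K,t \right)} = 6$ ($g{\left(K,t \right)} = 2 + 4 = 6$)
$\left(\left(-15 + 1\right) \left(g{\left(5,6 \right)} + 15\right) + o{\left(0 \right)}\right)^{2} = \left(\left(-15 + 1\right) \left(6 + 15\right) - 3\right)^{2} = \left(\left(-14\right) 21 - 3\right)^{2} = \left(-294 - 3\right)^{2} = \left(-297\right)^{2} = 88209$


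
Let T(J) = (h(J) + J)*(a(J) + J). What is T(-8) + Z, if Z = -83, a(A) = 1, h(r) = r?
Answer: 29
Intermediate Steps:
T(J) = 2*J*(1 + J) (T(J) = (J + J)*(1 + J) = (2*J)*(1 + J) = 2*J*(1 + J))
T(-8) + Z = 2*(-8)*(1 - 8) - 83 = 2*(-8)*(-7) - 83 = 112 - 83 = 29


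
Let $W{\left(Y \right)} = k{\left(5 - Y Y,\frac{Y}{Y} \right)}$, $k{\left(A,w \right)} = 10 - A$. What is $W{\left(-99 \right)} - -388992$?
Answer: $398798$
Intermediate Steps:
$W{\left(Y \right)} = 5 + Y^{2}$ ($W{\left(Y \right)} = 10 - \left(5 - Y Y\right) = 10 - \left(5 - Y^{2}\right) = 10 + \left(-5 + Y^{2}\right) = 5 + Y^{2}$)
$W{\left(-99 \right)} - -388992 = \left(5 + \left(-99\right)^{2}\right) - -388992 = \left(5 + 9801\right) + 388992 = 9806 + 388992 = 398798$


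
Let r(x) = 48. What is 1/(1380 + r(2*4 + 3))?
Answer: 1/1428 ≈ 0.00070028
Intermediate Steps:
1/(1380 + r(2*4 + 3)) = 1/(1380 + 48) = 1/1428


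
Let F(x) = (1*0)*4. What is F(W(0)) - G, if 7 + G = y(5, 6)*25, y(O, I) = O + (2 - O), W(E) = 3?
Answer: -43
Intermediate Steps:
F(x) = 0 (F(x) = 0*4 = 0)
y(O, I) = 2
G = 43 (G = -7 + 2*25 = -7 + 50 = 43)
F(W(0)) - G = 0 - 1*43 = 0 - 43 = -43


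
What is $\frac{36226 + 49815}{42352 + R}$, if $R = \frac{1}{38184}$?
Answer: $\frac{3285389544}{1617168769} \approx 2.0316$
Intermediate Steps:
$R = \frac{1}{38184} \approx 2.6189 \cdot 10^{-5}$
$\frac{36226 + 49815}{42352 + R} = \frac{36226 + 49815}{42352 + \frac{1}{38184}} = \frac{86041}{\frac{1617168769}{38184}} = 86041 \cdot \frac{38184}{1617168769} = \frac{3285389544}{1617168769}$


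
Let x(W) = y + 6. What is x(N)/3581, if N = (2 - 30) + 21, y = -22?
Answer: -16/3581 ≈ -0.0044680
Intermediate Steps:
N = -7 (N = -28 + 21 = -7)
x(W) = -16 (x(W) = -22 + 6 = -16)
x(N)/3581 = -16/3581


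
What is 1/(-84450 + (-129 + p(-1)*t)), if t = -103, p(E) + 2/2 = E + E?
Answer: -1/84270 ≈ -1.1867e-5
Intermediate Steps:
p(E) = -1 + 2*E (p(E) = -1 + (E + E) = -1 + 2*E)
1/(-84450 + (-129 + p(-1)*t)) = 1/(-84450 + (-129 + (-1 + 2*(-1))*(-103))) = 1/(-84450 + (-129 + (-1 - 2)*(-103))) = 1/(-84450 + (-129 - 3*(-103))) = 1/(-84450 + (-129 + 309)) = 1/(-84450 + 180) = 1/(-84270) = -1/84270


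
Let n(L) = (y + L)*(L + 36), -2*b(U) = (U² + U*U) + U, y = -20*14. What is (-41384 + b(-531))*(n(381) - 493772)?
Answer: 291840943145/2 ≈ 1.4592e+11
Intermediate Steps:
y = -280
b(U) = -U² - U/2 (b(U) = -((U² + U*U) + U)/2 = -((U² + U²) + U)/2 = -(2*U² + U)/2 = -(U + 2*U²)/2 = -U² - U/2)
n(L) = (-280 + L)*(36 + L) (n(L) = (-280 + L)*(L + 36) = (-280 + L)*(36 + L))
(-41384 + b(-531))*(n(381) - 493772) = (-41384 - 1*(-531)*(½ - 531))*((-10080 + 381² - 244*381) - 493772) = (-41384 - 1*(-531)*(-1061/2))*((-10080 + 145161 - 92964) - 493772) = (-41384 - 563391/2)*(42117 - 493772) = -646159/2*(-451655) = 291840943145/2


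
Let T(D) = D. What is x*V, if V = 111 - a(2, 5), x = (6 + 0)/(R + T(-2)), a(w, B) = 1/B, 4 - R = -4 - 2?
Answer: 831/10 ≈ 83.100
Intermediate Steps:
R = 10 (R = 4 - (-4 - 2) = 4 - 1*(-6) = 4 + 6 = 10)
x = 3/4 (x = (6 + 0)/(10 - 2) = 6/8 = 6*(1/8) = 3/4 ≈ 0.75000)
V = 554/5 (V = 111 - 1/5 = 554/5 ≈ 110.80)
x*V = (3/4)*(554/5) = 831/10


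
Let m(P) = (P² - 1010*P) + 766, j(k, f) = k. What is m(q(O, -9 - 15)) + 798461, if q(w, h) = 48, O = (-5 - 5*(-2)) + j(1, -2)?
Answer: 753051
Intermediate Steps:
O = 6 (O = (-5 - 5*(-2)) + 1 = (-5 + 10) + 1 = 5 + 1 = 6)
m(P) = 766 + P² - 1010*P
m(q(O, -9 - 15)) + 798461 = (766 + 48² - 1010*48) + 798461 = (766 + 2304 - 48480) + 798461 = -45410 + 798461 = 753051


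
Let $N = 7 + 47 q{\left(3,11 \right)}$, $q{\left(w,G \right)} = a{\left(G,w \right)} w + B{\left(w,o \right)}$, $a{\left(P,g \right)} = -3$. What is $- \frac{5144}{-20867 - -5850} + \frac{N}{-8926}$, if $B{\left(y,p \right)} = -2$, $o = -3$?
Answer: $\frac{26787007}{67020871} \approx 0.39968$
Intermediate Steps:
$q{\left(w,G \right)} = -2 - 3 w$ ($q{\left(w,G \right)} = - 3 w - 2 = -2 - 3 w$)
$N = -510$ ($N = 7 + 47 \left(-2 - 9\right) = 7 + 47 \left(-11\right) = 7 - 517 = -510$)
$- \frac{5144}{-20867 - -5850} + \frac{N}{-8926} = - \frac{5144}{-20867 - -5850} - \frac{510}{-8926} = - \frac{5144}{-20867 + 5850} - - \frac{255}{4463} = - \frac{5144}{-15017} + \frac{255}{4463} = \left(-5144\right) \left(- \frac{1}{15017}\right) + \frac{255}{4463} = \frac{5144}{15017} + \frac{255}{4463} = \frac{26787007}{67020871}$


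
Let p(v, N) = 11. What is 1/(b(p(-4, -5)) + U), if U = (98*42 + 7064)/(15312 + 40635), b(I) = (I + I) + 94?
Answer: 55947/6501032 ≈ 0.0086059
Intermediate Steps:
b(I) = 94 + 2*I (b(I) = 2*I + 94 = 94 + 2*I)
U = 11180/55947 (U = (4116 + 7064)/55947 = 11180*(1/55947) = 11180/55947 ≈ 0.19983)
1/(b(p(-4, -5)) + U) = 1/((94 + 2*11) + 11180/55947) = 1/((94 + 22) + 11180/55947) = 1/(116 + 11180/55947) = 1/(6501032/55947) = 55947/6501032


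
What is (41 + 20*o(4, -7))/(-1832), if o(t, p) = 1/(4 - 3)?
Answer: -61/1832 ≈ -0.033297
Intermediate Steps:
o(t, p) = 1 (o(t, p) = 1/1 = 1)
(41 + 20*o(4, -7))/(-1832) = (41 + 20*1)/(-1832) = (41 + 20)*(-1/1832) = 61*(-1/1832) = -61/1832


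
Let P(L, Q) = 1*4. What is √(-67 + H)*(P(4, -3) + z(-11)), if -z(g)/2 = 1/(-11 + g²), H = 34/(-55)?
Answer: 219*I*√204545/3025 ≈ 32.743*I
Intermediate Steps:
P(L, Q) = 4
H = -34/55 (H = 34*(-1/55) = -34/55 ≈ -0.61818)
z(g) = -2/(-11 + g²)
√(-67 + H)*(P(4, -3) + z(-11)) = √(-67 - 34/55)*(4 - 2/(-11 + (-11)²)) = √(-3719/55)*(4 - 2/(-11 + 121)) = (I*√204545/55)*(4 - 2/110) = (I*√204545/55)*(4 - 2*1/110) = (I*√204545/55)*(4 - 1/55) = (I*√204545/55)*(219/55) = 219*I*√204545/3025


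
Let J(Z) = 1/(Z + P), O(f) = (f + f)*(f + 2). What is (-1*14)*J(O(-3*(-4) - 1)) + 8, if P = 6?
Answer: 1161/146 ≈ 7.9521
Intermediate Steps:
O(f) = 2*f*(2 + f) (O(f) = (2*f)*(2 + f) = 2*f*(2 + f))
J(Z) = 1/(6 + Z) (J(Z) = 1/(Z + 6) = 1/(6 + Z))
(-1*14)*J(O(-3*(-4) - 1)) + 8 = (-1*14)/(6 + 2*(-3*(-4) - 1)*(2 + (-3*(-4) - 1))) + 8 = -14/(6 + 2*(12 - 1)*(2 + (12 - 1))) + 8 = -14/(6 + 2*11*(2 + 11)) + 8 = -14/(6 + 2*11*13) + 8 = -14/(6 + 286) + 8 = -14/292 + 8 = -14*1/292 + 8 = -7/146 + 8 = 1161/146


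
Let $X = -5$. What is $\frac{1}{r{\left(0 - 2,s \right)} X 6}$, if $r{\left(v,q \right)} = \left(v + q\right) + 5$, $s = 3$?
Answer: $- \frac{1}{180} \approx -0.0055556$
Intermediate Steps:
$r{\left(v,q \right)} = 5 + q + v$ ($r{\left(v,q \right)} = \left(q + v\right) + 5 = 5 + q + v$)
$\frac{1}{r{\left(0 - 2,s \right)} X 6} = \frac{1}{\left(5 + 3 + \left(0 - 2\right)\right) \left(-5\right) 6} = \frac{1}{\left(5 + 3 - 2\right) \left(-5\right) 6} = \frac{1}{6 \left(-5\right) 6} = \frac{1}{\left(-30\right) 6} = \frac{1}{-180} = - \frac{1}{180}$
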